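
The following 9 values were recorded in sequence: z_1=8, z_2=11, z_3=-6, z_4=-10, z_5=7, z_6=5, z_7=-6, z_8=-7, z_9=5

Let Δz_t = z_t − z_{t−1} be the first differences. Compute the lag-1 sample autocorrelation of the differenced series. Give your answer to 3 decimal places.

First differences Δz: 3, -17, -4, 17, -2, -11, -1, 12
Mean of differences = -0.3750
Numerator Σ(Δz_t−Δz̄)(Δz_{t+1}−Δz̄) = -70.8906
Denominator Σ(Δz_t−Δz̄)² = 871.8750
r_1(Δz) = -70.8906 / 871.8750 = -0.081

-0.081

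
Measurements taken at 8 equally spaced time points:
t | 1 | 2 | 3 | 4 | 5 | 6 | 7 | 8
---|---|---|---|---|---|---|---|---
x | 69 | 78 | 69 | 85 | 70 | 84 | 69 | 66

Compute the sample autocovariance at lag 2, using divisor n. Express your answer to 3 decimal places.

Mean x̄ = (69 + 78 + 69 + 85 + 70 + 84 + 69 + 66)/8 = 73.7500
Deviations: -4.7500, 4.2500, -4.7500, 11.2500, -3.7500, 10.2500, -4.7500, -7.7500
Σ_{t=1}^{6}(x_t−x̄)(x_{t+2}−x̄) = 141.8750
γ_2 = 141.8750 / 8 = 17.734

17.734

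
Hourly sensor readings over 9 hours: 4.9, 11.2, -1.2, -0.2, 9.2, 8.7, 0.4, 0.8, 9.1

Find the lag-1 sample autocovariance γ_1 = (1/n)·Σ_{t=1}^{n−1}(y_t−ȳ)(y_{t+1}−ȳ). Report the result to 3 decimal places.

-3.280

Mean ȳ = (4.9 + 11.2 − 1.2 − 0.2 + 9.2 + 8.7 + 0.4 + 0.8 + 9.1)/9 = 4.7667
Σ_{t=1}^{8}(y_t−ȳ)(y_{t+1}−ȳ) = -29.5178
γ_1 = -29.5178 / 9 = -3.280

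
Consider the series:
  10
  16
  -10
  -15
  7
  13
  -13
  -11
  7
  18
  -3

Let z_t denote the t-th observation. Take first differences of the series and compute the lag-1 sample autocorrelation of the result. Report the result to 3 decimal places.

-0.074

First differences Δz: 6, -26, -5, 22, 6, -26, 2, 18, 11, -21
Mean of differences = -1.3000
Numerator Σ(Δz_t−Δz̄)(Δz_{t+1}−Δz̄) = -208.0900
Denominator Σ(Δz_t−Δz̄)² = 2806.1000
r_1(Δz) = -208.0900 / 2806.1000 = -0.074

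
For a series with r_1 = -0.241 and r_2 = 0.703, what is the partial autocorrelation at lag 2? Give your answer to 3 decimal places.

φ_{22} = (r_2 − r_1²) / (1 − r_1²)
r_1² = (-0.241)² = 0.058081
Numerator = 0.703 − 0.0581 = 0.6449; denominator = 1 − 0.0581 = 0.9419
φ_{22} = 0.6449 / 0.9419 = 0.685

0.685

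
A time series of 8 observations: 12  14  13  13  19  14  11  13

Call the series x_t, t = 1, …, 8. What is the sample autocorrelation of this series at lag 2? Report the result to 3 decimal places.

-0.430

Mean x̄ = (12 + 14 + 13 + 13 + 19 + 14 + 11 + 13)/8 = 13.6250
Deviations from mean: -1.6250, 0.3750, -0.6250, -0.6250, 5.3750, 0.3750, -2.6250, -0.6250
Numerator Σ_{t=1}^{6}(x_t−x̄)(x_{t+2}−x̄) = -17.1563
Denominator Σ(x_t−x̄)² = 39.8750
r_2 = -17.1563 / 39.8750 = -0.430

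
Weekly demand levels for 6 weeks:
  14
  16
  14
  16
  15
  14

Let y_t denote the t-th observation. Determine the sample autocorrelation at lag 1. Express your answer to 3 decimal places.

Mean ȳ = (14 + 16 + 14 + 16 + 15 + 14)/6 = 14.8333
Deviations from mean: -0.8333, 1.1667, -0.8333, 1.1667, 0.1667, -0.8333
Σ(y_t−ȳ)(y_{t+1}−ȳ) = (-0.9722) + (-0.9722) + (-0.9722) + (0.1944) + (-0.1389) = -2.8611
Denominator Σ(y_t−ȳ)² = 4.8333
r_1 = -2.8611 / 4.8333 = -0.592

-0.592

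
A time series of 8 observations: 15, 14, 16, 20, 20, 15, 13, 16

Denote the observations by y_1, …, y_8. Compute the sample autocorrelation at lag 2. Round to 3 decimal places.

-0.531

Mean ȳ = (15 + 14 + 16 + 20 + 20 + 15 + 13 + 16)/8 = 16.1250
Numerator Σ_{t=1}^{6}(y_t−ȳ)(y_{t+2}−ȳ) = -24.9063
Denominator Σ(y_t−ȳ)² = 46.8750
r_2 = -24.9063 / 46.8750 = -0.531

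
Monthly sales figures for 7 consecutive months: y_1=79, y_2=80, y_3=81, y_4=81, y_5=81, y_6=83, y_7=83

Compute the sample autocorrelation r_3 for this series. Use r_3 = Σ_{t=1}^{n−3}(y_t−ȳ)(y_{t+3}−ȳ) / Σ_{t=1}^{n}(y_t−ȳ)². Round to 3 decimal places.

Mean ȳ = (79 + 80 + 81 + 81 + 81 + 83 + 83)/7 = 81.1429
Deviations from mean: -2.1429, -1.1429, -0.1429, -0.1429, -0.1429, 1.8571, 1.8571
Numerator Σ_{t=1}^{4}(y_t−ȳ)(y_{t+3}−ȳ) = -0.0612
Denominator Σ(y_t−ȳ)² = 12.8571
r_3 = -0.0612 / 12.8571 = -0.005

-0.005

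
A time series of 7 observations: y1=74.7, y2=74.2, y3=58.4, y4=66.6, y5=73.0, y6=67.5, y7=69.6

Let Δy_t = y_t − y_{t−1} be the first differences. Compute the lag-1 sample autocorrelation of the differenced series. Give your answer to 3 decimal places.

-0.315

First differences Δy: -0.5, -15.8, 8.2, 6.4, -5.5, 2.1
Mean of differences = -0.8500
Numerator Σ(Δy_t−Δȳ)(Δy_{t+1}−Δȳ) = -122.3475
Denominator Σ(Δy_t−Δȳ)² = 388.4150
r_1(Δy) = -122.3475 / 388.4150 = -0.315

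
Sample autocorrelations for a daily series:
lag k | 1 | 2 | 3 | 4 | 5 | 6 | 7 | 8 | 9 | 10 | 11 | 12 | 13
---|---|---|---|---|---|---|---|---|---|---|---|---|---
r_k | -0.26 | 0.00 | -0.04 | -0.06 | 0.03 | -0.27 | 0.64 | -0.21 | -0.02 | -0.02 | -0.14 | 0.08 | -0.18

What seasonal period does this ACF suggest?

The largest autocorrelation is r_7 = 0.64; the remaining lags stay at or below 0.08.
The dominant spike at lag 7 indicates a seasonal period of 7.

7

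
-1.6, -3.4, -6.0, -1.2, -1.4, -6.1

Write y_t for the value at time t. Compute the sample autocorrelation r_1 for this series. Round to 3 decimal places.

Mean ȳ = (-1.6 − 3.4 − 6.0 − 1.2 − 1.4 − 6.1)/6 = -3.2833
Σ(y_t−ȳ)(y_{t+1}−ȳ) = (-0.1964) + (0.3169) + (-5.6597) + (3.9236) + (-5.3047) = -6.9203
Denominator Σ(y_t−ȳ)² = 26.0483
r_1 = -6.9203 / 26.0483 = -0.266

-0.266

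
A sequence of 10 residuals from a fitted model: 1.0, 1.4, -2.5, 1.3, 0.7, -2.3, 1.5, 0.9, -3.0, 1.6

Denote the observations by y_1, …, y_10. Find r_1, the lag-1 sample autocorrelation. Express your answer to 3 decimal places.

-0.497

Mean ȳ = (1.0 + 1.4 − 2.5 + 1.3 + 0.7 − 2.3 + 1.5 + 0.9 − 3.0 + 1.6)/10 = 0.0600
Numerator Σ_{t=1}^{9}(y_t−ȳ)(y_{t+1}−ȳ) = -15.5336
Denominator Σ(y_t−ȳ)² = 31.2640
r_1 = -15.5336 / 31.2640 = -0.497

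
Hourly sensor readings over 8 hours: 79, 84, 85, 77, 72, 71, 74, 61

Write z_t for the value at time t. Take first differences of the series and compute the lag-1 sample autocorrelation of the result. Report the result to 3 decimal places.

First differences Δz: 5, 1, -8, -5, -1, 3, -13
Mean of differences = -2.5714
Numerator Σ(Δz_t−Δz̄)(Δz_{t+1}−Δz̄) = -32.3265
Denominator Σ(Δz_t−Δz̄)² = 247.7143
r_1(Δz) = -32.3265 / 247.7143 = -0.130

-0.130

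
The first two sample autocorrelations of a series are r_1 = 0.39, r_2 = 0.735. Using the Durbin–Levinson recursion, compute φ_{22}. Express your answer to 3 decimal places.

φ_{22} = (r_2 − r_1²) / (1 − r_1²)
r_1² = (0.39)² = 0.1521
Numerator = 0.735 − 0.1521 = 0.5829; denominator = 1 − 0.1521 = 0.8479
φ_{22} = 0.5829 / 0.8479 = 0.687

0.687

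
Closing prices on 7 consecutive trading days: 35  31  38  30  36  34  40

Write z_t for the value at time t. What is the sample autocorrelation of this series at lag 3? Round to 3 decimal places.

-0.426

Mean z̄ = (35 + 31 + 38 + 30 + 36 + 34 + 40)/7 = 34.8571
Deviations from mean: 0.1429, -3.8571, 3.1429, -4.8571, 1.1429, -0.8571, 5.1429
Numerator Σ_{t=1}^{4}(z_t−z̄)(z_{t+3}−z̄) = -32.7755
Denominator Σ(z_t−z̄)² = 76.8571
r_3 = -32.7755 / 76.8571 = -0.426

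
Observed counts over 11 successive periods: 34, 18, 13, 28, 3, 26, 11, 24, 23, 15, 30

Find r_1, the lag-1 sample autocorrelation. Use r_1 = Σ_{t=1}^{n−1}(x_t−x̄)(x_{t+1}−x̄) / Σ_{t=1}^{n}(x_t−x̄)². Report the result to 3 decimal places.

Mean x̄ = (34 + 18 + 13 + 28 + 3 + 26 + 11 + 24 + 23 + 15 + 30)/11 = 20.4545
Numerator Σ_{t=1}^{10}(x_t−x̄)(x_{t+1}−x̄) = -442.5702
Denominator Σ(x_t−x̄)² = 866.7273
r_1 = -442.5702 / 866.7273 = -0.511

-0.511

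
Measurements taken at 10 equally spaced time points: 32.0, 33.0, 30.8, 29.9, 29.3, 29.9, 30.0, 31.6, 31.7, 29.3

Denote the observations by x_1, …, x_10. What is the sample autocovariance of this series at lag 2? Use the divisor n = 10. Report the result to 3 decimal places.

Mean x̄ = (32.0 + 33.0 + 30.8 + 29.9 + 29.3 + 29.9 + 30.0 + 31.6 + 31.7 + 29.3)/10 = 30.7500
Σ_{t=1}^{8}(x_t−x̄)(x_{t+2}−x̄) = -2.7800
γ_2 = -2.7800 / 10 = -0.278

-0.278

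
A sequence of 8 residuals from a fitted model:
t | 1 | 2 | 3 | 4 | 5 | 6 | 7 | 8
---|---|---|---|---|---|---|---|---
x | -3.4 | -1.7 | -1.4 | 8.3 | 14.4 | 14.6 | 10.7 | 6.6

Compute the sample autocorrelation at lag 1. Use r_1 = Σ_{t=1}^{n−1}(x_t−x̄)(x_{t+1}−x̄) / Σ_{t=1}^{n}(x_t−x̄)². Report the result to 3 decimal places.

0.659

Mean x̄ = (-3.4 − 1.7 − 1.4 + 8.3 + 14.4 + 14.6 + 10.7 + 6.6)/8 = 6.0125
Numerator Σ_{t=1}^{7}(x_t−x̄)(x_{t+1}−x̄) = 247.0286
Denominator Σ(x_t−x̄)² = 374.6688
r_1 = 247.0286 / 374.6688 = 0.659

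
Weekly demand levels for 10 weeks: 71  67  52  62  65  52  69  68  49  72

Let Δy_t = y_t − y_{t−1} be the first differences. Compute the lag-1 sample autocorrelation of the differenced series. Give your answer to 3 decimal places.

First differences Δy: -4, -15, 10, 3, -13, 17, -1, -19, 23
Mean of differences = 0.1111
Numerator Σ(Δy_t−Δȳ)(Δy_{t+1}−Δȳ) = -753.0123
Denominator Σ(Δy_t−Δȳ)² = 1698.8889
r_1(Δy) = -753.0123 / 1698.8889 = -0.443

-0.443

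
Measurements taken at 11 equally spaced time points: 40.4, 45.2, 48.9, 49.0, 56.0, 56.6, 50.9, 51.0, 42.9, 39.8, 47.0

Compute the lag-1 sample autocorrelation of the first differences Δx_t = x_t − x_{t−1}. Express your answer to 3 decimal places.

First differences Δx: 4.8, 3.7, 0.1, 7.0, 0.6, -5.7, 0.1, -8.1, -3.1, 7.2
Mean of differences = 0.6600
Numerator Σ(Δx_t−Δx̄)(Δx_{t+1}−Δx̄) = 24.1484
Denominator Σ(Δx_t−Δx̄)² = 241.3040
r_1(Δx) = 24.1484 / 241.3040 = 0.100

0.100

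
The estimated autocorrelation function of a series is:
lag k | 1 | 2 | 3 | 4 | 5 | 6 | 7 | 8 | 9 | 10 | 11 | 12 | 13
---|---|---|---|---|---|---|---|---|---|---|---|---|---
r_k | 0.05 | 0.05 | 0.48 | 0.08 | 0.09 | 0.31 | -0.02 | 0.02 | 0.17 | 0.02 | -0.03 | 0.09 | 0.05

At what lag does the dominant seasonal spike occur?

3

The largest autocorrelation is r_3 = 0.48, with weaker echoes at lags 6 (0.31) and 9 (0.17); the remaining lags stay at or below 0.09.
The dominant spike at lag 3 indicates a seasonal period of 3.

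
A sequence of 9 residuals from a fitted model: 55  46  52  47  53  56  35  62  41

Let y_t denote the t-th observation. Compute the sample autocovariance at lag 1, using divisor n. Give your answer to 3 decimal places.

Mean ȳ = (55 + 46 + 52 + 47 + 53 + 56 + 35 + 62 + 41)/9 = 49.6667
Σ_{t=1}^{8}(y_t−ȳ)(y_{t+1}−ȳ) = -402.7778
γ_1 = -402.7778 / 9 = -44.753

-44.753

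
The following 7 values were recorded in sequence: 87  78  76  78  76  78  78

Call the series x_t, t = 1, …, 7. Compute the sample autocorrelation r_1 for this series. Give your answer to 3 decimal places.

Mean x̄ = (87 + 78 + 76 + 78 + 76 + 78 + 78)/7 = 78.7143
Σ(x_t−x̄)(x_{t+1}−x̄) = (-5.9184) + (1.9388) + (1.9388) + (1.9388) + (1.9388) + (0.5102) = 2.3469
Denominator Σ(x_t−x̄)² = 85.4286
r_1 = 2.3469 / 85.4286 = 0.027

0.027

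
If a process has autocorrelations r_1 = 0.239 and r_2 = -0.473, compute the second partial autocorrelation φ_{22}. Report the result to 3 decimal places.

φ_{22} = (r_2 − r_1²) / (1 − r_1²)
r_1² = (0.239)² = 0.057121
Numerator = -0.473 − 0.0571 = -0.5301; denominator = 1 − 0.0571 = 0.9429
φ_{22} = -0.5301 / 0.9429 = -0.562

-0.562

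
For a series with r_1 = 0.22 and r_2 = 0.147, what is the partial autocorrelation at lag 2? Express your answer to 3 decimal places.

0.104

φ_{22} = (r_2 − r_1²) / (1 − r_1²)
r_1² = (0.22)² = 0.0484
Numerator = 0.147 − 0.0484 = 0.0986; denominator = 1 − 0.0484 = 0.9516
φ_{22} = 0.0986 / 0.9516 = 0.104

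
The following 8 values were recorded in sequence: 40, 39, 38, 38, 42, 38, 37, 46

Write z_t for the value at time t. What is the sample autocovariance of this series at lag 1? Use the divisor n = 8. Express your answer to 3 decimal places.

Mean z̄ = (40 + 39 + 38 + 38 + 42 + 38 + 37 + 46)/8 = 39.7500
Σ_{t=1}^{7}(z_t−z̄)(z_{t+1}−z̄) = -16.0625
γ_1 = -16.0625 / 8 = -2.008

-2.008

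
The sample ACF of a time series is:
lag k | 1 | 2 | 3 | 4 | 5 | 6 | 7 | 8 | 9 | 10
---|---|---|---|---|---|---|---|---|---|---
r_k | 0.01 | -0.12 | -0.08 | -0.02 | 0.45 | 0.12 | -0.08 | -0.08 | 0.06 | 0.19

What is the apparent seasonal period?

5

The largest autocorrelation is r_5 = 0.45, with a weaker echo at lag 10 (0.19); the remaining lags stay at or below 0.12.
The dominant spike at lag 5 indicates a seasonal period of 5.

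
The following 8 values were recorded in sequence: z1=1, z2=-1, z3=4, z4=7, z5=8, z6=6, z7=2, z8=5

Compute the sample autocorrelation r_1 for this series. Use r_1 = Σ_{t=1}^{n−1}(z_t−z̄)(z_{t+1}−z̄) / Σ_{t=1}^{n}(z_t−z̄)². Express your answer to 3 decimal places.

Mean z̄ = (1 − 1 + 4 + 7 + 8 + 6 + 2 + 5)/8 = 4.0000
Deviations from mean: -3.0000, -5.0000, 0.0000, 3.0000, 4.0000, 2.0000, -2.0000, 1.0000
Numerator Σ_{t=1}^{7}(z_t−z̄)(z_{t+1}−z̄) = 29.0000
Denominator Σ(z_t−z̄)² = 68.0000
r_1 = 29.0000 / 68.0000 = 0.426

0.426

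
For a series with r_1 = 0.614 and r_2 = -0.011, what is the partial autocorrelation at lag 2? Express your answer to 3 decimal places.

φ_{22} = (r_2 − r_1²) / (1 − r_1²)
r_1² = (0.614)² = 0.376996
Numerator = -0.011 − 0.3770 = -0.3880; denominator = 1 − 0.3770 = 0.6230
φ_{22} = -0.3880 / 0.6230 = -0.623

-0.623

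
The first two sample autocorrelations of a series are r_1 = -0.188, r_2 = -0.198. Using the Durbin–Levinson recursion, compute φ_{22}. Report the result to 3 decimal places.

-0.242

φ_{22} = (r_2 − r_1²) / (1 − r_1²)
r_1² = (-0.188)² = 0.035344
Numerator = -0.198 − 0.0353 = -0.2333; denominator = 1 − 0.0353 = 0.9647
φ_{22} = -0.2333 / 0.9647 = -0.242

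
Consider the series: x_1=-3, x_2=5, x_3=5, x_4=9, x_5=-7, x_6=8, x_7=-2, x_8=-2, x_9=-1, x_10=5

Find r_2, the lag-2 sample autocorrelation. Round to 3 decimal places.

Mean x̄ = (-3 + 5 + 5 + 9 − 7 + 8 − 2 − 2 − 1 + 5)/10 = 1.7000
Numerator Σ_{t=1}^{8}(x_t−x̄)(x_{t+2}−x̄) = 32.5200
Denominator Σ(x_t−x̄)² = 258.1000
r_2 = 32.5200 / 258.1000 = 0.126

0.126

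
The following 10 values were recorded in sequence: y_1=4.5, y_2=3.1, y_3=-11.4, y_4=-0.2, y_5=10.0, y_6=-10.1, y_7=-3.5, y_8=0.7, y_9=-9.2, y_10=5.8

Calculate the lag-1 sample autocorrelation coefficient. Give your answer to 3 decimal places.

Mean ȳ = (4.5 + 3.1 − 11.4 − 0.2 + 10.0 − 10.1 − 3.5 + 0.7 − 9.2 + 5.8)/10 = -1.0300
Numerator Σ_{t=1}^{9}(y_t−ȳ)(y_{t+1}−ȳ) = -171.2889
Denominator Σ(y_t−ȳ)² = 482.2810
r_1 = -171.2889 / 482.2810 = -0.355

-0.355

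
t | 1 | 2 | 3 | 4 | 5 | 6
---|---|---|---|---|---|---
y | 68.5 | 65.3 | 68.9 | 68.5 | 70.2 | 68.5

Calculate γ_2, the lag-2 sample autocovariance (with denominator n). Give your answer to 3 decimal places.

0.114

Mean ȳ = (68.5 + 65.3 + 68.9 + 68.5 + 70.2 + 68.5)/6 = 68.3167
Deviations: 0.1833, -3.0167, 0.5833, 0.1833, 1.8833, 0.1833
Σ_{t=1}^{4}(y_t−ȳ)(y_{t+2}−ȳ) = 0.6861
γ_2 = 0.6861 / 6 = 0.114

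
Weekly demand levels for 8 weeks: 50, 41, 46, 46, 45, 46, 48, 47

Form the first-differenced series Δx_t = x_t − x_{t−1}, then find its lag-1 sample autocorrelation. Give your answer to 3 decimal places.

First differences Δx: -9, 5, 0, -1, 1, 2, -1
Mean of differences = -0.4286
Numerator Σ(Δx_t−Δx̄)(Δx_{t+1}−Δx̄) = -43.1837
Denominator Σ(Δx_t−Δx̄)² = 111.7143
r_1(Δx) = -43.1837 / 111.7143 = -0.387

-0.387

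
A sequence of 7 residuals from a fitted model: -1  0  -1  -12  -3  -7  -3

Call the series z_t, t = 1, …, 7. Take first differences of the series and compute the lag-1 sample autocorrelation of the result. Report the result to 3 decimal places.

-0.610

First differences Δz: 1, -1, -11, 9, -4, 4
Mean of differences = -0.3333
Numerator Σ(Δz_t−Δz̄)(Δz_{t+1}−Δz̄) = -143.4444
Denominator Σ(Δz_t−Δz̄)² = 235.3333
r_1(Δz) = -143.4444 / 235.3333 = -0.610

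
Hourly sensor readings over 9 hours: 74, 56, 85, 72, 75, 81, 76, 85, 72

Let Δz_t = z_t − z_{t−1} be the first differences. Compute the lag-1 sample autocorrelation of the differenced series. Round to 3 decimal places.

First differences Δz: -18, 29, -13, 3, 6, -5, 9, -13
Mean of differences = -0.2500
Numerator Σ(Δz_t−Δz̄)(Δz_{t+1}−Δz̄) = -1104.8125
Denominator Σ(Δz_t−Δz̄)² = 1653.5000
r_1(Δz) = -1104.8125 / 1653.5000 = -0.668

-0.668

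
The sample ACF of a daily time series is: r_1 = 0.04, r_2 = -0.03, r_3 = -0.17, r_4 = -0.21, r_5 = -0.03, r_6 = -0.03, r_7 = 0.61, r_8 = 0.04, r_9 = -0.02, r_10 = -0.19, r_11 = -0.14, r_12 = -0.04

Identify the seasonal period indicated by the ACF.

The largest autocorrelation is r_7 = 0.61; the remaining lags stay at or below 0.04.
The dominant spike at lag 7 indicates a seasonal period of 7.

7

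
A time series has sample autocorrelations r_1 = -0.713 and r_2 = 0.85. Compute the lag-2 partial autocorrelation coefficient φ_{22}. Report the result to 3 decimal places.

0.695

φ_{22} = (r_2 − r_1²) / (1 − r_1²)
r_1² = (-0.713)² = 0.508369
Numerator = 0.85 − 0.5084 = 0.3416; denominator = 1 − 0.5084 = 0.4916
φ_{22} = 0.3416 / 0.4916 = 0.695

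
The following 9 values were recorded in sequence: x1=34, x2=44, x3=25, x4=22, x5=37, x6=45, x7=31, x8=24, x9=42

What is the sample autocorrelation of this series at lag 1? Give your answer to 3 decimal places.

Mean x̄ = (34 + 44 + 25 + 22 + 37 + 45 + 31 + 24 + 42)/9 = 33.7778
Numerator Σ_{t=1}^{8}(x_t−x̄)(x_{t+1}−x̄) = -70.2716
Denominator Σ(x_t−x̄)² = 627.5556
r_1 = -70.2716 / 627.5556 = -0.112

-0.112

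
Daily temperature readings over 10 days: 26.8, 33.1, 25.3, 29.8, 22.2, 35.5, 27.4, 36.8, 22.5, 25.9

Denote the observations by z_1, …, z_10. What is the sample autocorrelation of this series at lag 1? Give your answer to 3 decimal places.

Mean z̄ = (26.8 + 33.1 + 25.3 + 29.8 + 22.2 + 35.5 + 27.4 + 36.8 + 22.5 + 25.9)/10 = 28.5300
Numerator Σ_{t=1}^{9}(z_t−z̄)(z_{t+1}−z̄) = -130.1589
Denominator Σ(z_t−z̄)² = 237.5210
r_1 = -130.1589 / 237.5210 = -0.548

-0.548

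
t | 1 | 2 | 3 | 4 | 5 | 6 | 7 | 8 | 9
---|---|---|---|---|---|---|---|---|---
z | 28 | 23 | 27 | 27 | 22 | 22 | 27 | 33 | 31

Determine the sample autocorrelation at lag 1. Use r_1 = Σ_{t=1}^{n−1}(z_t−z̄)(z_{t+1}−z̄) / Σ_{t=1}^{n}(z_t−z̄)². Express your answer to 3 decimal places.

0.358

Mean z̄ = (28 + 23 + 27 + 27 + 22 + 22 + 27 + 33 + 31)/9 = 26.6667
Numerator Σ_{t=1}^{8}(z_t−z̄)(z_{t+1}−z̄) = 42.2222
Denominator Σ(z_t−z̄)² = 118.0000
r_1 = 42.2222 / 118.0000 = 0.358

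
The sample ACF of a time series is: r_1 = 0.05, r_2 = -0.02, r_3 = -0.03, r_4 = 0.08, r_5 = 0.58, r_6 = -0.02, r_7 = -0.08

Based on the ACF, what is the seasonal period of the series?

5

The largest autocorrelation is r_5 = 0.58; the remaining lags stay at or below 0.08.
The dominant spike at lag 5 indicates a seasonal period of 5.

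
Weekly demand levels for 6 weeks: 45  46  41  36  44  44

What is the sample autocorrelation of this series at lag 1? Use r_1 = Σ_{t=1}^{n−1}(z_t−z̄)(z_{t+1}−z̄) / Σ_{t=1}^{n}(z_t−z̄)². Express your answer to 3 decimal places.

Mean z̄ = (45 + 46 + 41 + 36 + 44 + 44)/6 = 42.6667
Numerator Σ_{t=1}^{5}(z_t−z̄)(z_{t+1}−z̄) = 6.2222
Denominator Σ(z_t−z̄)² = 67.3333
r_1 = 6.2222 / 67.3333 = 0.092

0.092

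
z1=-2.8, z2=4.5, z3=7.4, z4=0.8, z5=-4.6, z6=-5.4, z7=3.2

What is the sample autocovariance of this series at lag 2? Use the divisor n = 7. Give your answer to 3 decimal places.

Mean z̄ = (-2.8 + 4.5 + 7.4 + 0.8 − 4.6 − 5.4 + 3.2)/7 = 0.4429
Σ_{t=1}^{5}(z_t−z̄)(z_{t+2}−z̄) = -72.1865
γ_2 = -72.1865 / 7 = -10.312

-10.312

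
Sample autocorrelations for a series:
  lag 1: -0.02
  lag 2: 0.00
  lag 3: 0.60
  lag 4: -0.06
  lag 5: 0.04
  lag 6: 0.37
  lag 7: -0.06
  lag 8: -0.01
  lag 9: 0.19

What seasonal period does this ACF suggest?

The largest autocorrelation is r_3 = 0.60, with weaker echoes at lags 6 (0.37) and 9 (0.19); the remaining lags stay at or below 0.04.
The dominant spike at lag 3 indicates a seasonal period of 3.

3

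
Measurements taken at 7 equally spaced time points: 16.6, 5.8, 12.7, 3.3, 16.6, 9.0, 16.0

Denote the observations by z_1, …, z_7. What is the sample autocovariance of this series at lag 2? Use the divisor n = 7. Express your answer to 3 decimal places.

Mean z̄ = (16.6 + 5.8 + 12.7 + 3.3 + 16.6 + 9.0 + 16.0)/7 = 11.4286
Deviations: 5.1714, -5.6286, 1.2714, -8.1286, 5.1714, -2.4286, 4.5714
Σ_{t=1}^{5}(z_t−z̄)(z_{t+2}−z̄) = 102.2841
γ_2 = 102.2841 / 7 = 14.612

14.612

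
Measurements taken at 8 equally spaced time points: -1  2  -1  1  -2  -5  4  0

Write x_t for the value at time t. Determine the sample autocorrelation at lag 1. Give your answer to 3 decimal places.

-0.336

Mean x̄ = (-1 + 2 − 1 + 1 − 2 − 5 + 4 + 0)/8 = -0.2500
Deviations from mean: -0.7500, 2.2500, -0.7500, 1.2500, -1.7500, -4.7500, 4.2500, 0.2500
Numerator Σ_{t=1}^{7}(x_t−x̄)(x_{t+1}−x̄) = -17.3125
Denominator Σ(x_t−x̄)² = 51.5000
r_1 = -17.3125 / 51.5000 = -0.336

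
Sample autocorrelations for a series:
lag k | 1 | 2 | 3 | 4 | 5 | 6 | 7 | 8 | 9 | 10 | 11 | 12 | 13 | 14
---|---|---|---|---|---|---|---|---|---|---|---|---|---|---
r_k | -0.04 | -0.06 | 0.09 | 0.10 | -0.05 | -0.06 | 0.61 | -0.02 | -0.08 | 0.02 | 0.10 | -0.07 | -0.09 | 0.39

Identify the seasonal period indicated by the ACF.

7

The largest autocorrelation is r_7 = 0.61, with a weaker echo at lag 14 (0.39); the remaining lags stay at or below 0.10.
The dominant spike at lag 7 indicates a seasonal period of 7.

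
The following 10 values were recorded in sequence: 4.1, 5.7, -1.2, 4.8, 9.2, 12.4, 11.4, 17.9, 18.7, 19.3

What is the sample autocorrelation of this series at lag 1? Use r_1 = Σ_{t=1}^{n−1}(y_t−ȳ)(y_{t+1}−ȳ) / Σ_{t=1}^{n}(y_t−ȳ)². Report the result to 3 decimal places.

0.681

Mean ȳ = (4.1 + 5.7 − 1.2 + 4.8 + 9.2 + 12.4 + 11.4 + 17.9 + 18.7 + 19.3)/10 = 10.2300
Numerator Σ_{t=1}^{9}(y_t−ȳ)(y_{t+1}−ȳ) = 298.2701
Denominator Σ(y_t−ȳ)² = 438.2010
r_1 = 298.2701 / 438.2010 = 0.681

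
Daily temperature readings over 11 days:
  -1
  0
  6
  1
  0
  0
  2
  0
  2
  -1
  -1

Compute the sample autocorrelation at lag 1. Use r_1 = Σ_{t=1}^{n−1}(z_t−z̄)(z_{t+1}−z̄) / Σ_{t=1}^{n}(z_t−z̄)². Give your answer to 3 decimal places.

Mean z̄ = (-1 + 0 + 6 + 1 + 0 + 0 + 2 + 0 + 2 − 1 − 1)/11 = 0.7273
Numerator Σ_{t=1}^{10}(z_t−z̄)(z_{t+1}−z̄) = -2.8017
Denominator Σ(z_t−z̄)² = 42.1818
r_1 = -2.8017 / 42.1818 = -0.066

-0.066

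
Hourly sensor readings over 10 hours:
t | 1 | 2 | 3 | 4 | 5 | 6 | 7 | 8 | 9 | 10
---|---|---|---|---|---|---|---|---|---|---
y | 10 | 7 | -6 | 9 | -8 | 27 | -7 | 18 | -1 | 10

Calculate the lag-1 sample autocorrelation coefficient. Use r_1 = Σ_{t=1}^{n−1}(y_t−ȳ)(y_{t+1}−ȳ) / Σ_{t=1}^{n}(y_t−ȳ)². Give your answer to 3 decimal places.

-0.778

Mean ȳ = (10 + 7 − 6 + 9 − 8 + 27 − 7 + 18 − 1 + 10)/10 = 5.9000
Numerator Σ_{t=1}^{9}(y_t−ȳ)(y_{t+1}−ȳ) = -921.9100
Denominator Σ(y_t−ȳ)² = 1184.9000
r_1 = -921.9100 / 1184.9000 = -0.778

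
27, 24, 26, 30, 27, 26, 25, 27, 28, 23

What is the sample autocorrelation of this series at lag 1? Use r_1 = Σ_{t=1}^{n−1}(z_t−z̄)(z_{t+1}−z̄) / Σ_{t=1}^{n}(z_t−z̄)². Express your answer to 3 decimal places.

-0.127

Mean z̄ = (27 + 24 + 26 + 30 + 27 + 26 + 25 + 27 + 28 + 23)/10 = 26.3000
Numerator Σ_{t=1}^{9}(z_t−z̄)(z_{t+1}−z̄) = -4.5900
Denominator Σ(z_t−z̄)² = 36.1000
r_1 = -4.5900 / 36.1000 = -0.127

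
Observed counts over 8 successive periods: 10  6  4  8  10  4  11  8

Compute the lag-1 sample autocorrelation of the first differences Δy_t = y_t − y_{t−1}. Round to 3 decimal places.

First differences Δy: -4, -2, 4, 2, -6, 7, -3
Mean of differences = -0.2857
Numerator Σ(Δy_t−Δȳ)(Δy_{t+1}−Δȳ) = -65.6531
Denominator Σ(Δy_t−Δȳ)² = 133.4286
r_1(Δy) = -65.6531 / 133.4286 = -0.492

-0.492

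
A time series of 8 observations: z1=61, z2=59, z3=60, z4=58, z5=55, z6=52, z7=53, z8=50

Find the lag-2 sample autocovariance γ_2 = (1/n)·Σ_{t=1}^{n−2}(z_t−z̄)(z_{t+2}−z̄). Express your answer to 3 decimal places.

Mean z̄ = (61 + 59 + 60 + 58 + 55 + 52 + 53 + 50)/8 = 56.0000
Σ_{t=1}^{6}(z_t−z̄)(z_{t+2}−z̄) = 41.0000
γ_2 = 41.0000 / 8 = 5.125

5.125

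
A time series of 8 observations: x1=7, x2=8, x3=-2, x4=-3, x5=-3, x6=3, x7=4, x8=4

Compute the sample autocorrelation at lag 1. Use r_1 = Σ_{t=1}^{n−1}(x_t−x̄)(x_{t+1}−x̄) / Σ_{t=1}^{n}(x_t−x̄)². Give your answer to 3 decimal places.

0.393

Mean x̄ = (7 + 8 − 2 − 3 − 3 + 3 + 4 + 4)/8 = 2.2500
Deviations from mean: 4.7500, 5.7500, -4.2500, -5.2500, -5.2500, 0.7500, 1.7500, 1.7500
Σ(x_t−x̄)(x_{t+1}−x̄) = (27.3125) + (-24.4375) + (22.3125) + (27.5625) + (-3.9375) + (1.3125) + (3.0625) = 53.1875
Denominator Σ(x_t−x̄)² = 135.5000
r_1 = 53.1875 / 135.5000 = 0.393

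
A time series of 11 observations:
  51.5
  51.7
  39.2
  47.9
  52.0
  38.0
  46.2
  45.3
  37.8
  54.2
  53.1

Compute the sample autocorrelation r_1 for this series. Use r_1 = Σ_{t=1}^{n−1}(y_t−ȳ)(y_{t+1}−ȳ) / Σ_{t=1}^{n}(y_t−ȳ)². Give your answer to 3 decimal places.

-0.158

Mean ȳ = (51.5 + 51.7 + 39.2 + 47.9 + 52.0 + 38.0 + 46.2 + 45.3 + 37.8 + 54.2 + 53.1)/11 = 46.9909
Numerator Σ_{t=1}^{10}(y_t−ȳ)(y_{t+1}−ȳ) = -61.2474
Denominator Σ(y_t−ȳ)² = 387.2091
r_1 = -61.2474 / 387.2091 = -0.158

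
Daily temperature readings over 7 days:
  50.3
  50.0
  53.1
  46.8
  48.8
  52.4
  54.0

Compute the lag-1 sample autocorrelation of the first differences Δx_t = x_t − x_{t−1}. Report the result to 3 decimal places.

-0.330

First differences Δx: -0.3, 3.1, -6.3, 2.0, 3.6, 1.6
Mean of differences = 0.6167
Numerator Σ(Δx_t−Δx̄)(Δx_{t+1}−Δx̄) = -21.9603
Denominator Σ(Δx_t−Δx̄)² = 66.6283
r_1(Δx) = -21.9603 / 66.6283 = -0.330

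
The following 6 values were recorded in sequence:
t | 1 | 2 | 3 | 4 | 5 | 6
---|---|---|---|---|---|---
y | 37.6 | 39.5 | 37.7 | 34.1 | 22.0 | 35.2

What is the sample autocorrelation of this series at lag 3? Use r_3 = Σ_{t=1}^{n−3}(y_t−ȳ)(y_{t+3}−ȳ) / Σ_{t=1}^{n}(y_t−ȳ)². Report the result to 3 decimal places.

Mean ȳ = (37.6 + 39.5 + 37.7 + 34.1 + 22.0 + 35.2)/6 = 34.3500
Deviations from mean: 3.2500, 5.1500, 3.3500, -0.2500, -12.3500, 0.8500
Numerator Σ_{t=1}^{3}(y_t−ȳ)(y_{t+3}−ȳ) = -61.5675
Denominator Σ(y_t−ȳ)² = 201.6150
r_3 = -61.5675 / 201.6150 = -0.305

-0.305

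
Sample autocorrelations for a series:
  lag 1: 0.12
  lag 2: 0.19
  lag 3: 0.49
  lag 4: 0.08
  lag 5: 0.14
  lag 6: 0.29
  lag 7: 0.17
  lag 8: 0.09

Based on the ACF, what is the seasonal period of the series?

The largest autocorrelation is r_3 = 0.49, with a weaker echo at lag 6 (0.29); the remaining lags stay at or below 0.19.
The dominant spike at lag 3 indicates a seasonal period of 3.

3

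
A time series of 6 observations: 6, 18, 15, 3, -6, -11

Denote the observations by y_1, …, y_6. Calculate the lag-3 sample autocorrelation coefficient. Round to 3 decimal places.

-0.475

Mean ȳ = (6 + 18 + 15 + 3 − 6 − 11)/6 = 4.1667
Σ(y_t−ȳ)(y_{t+3}−ȳ) = (-2.1389) + (-140.6389) + (-164.3056) = -307.0833
Denominator Σ(y_t−ȳ)² = 646.8333
r_3 = -307.0833 / 646.8333 = -0.475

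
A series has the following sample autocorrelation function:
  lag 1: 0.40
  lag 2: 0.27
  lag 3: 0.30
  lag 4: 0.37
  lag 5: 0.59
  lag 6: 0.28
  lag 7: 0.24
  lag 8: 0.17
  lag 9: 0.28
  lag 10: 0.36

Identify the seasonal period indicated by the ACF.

5

The largest autocorrelation is r_5 = 0.59; the remaining lags stay at or below 0.40. The elevated value at lag 1 (0.40), dropping to 0.27 at lag 2, reflects decaying short-term dependence rather than seasonality.
The dominant spike at lag 5 indicates a seasonal period of 5.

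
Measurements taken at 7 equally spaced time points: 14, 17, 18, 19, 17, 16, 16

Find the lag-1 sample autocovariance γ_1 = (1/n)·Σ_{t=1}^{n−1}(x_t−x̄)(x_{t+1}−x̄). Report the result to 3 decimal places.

0.499

Mean x̄ = (14 + 17 + 18 + 19 + 17 + 16 + 16)/7 = 16.7143
Σ_{t=1}^{6}(x_t−x̄)(x_{t+1}−x̄) = 3.4898
γ_1 = 3.4898 / 7 = 0.499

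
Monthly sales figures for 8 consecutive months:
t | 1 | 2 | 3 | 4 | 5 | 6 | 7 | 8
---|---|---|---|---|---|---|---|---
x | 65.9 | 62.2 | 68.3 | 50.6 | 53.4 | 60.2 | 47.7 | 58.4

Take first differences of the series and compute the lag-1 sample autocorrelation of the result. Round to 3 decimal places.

First differences Δx: -3.7, 6.1, -17.7, 2.8, 6.8, -12.5, 10.7
Mean of differences = -1.0714
Numerator Σ(Δx_t−Δx̄)(Δx_{t+1}−Δx̄) = -396.4937
Denominator Σ(Δx_t−Δx̄)² = 680.9743
r_1(Δx) = -396.4937 / 680.9743 = -0.582

-0.582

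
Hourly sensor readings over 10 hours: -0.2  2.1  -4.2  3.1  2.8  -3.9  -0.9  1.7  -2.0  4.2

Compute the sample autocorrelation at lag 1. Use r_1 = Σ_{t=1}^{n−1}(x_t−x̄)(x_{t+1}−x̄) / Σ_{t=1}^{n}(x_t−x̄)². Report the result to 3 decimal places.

-0.429

Mean x̄ = (-0.2 + 2.1 − 4.2 + 3.1 + 2.8 − 3.9 − 0.9 + 1.7 − 2.0 + 4.2)/10 = 0.2700
Numerator Σ_{t=1}^{9}(x_t−x̄)(x_{t+1}−x̄) = -34.0419
Denominator Σ(x_t−x̄)² = 79.3610
r_1 = -34.0419 / 79.3610 = -0.429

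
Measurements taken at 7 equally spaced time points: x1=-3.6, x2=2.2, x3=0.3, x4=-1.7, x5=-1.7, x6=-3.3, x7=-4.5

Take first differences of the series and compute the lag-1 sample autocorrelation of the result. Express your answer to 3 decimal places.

First differences Δx: 5.8, -1.9, -2.0, 0.0, -1.6, -1.2
Mean of differences = -0.1500
Numerator Σ(Δx_t−Δx̄)(Δx_{t+1}−Δx̄) = -6.1475
Denominator Σ(Δx_t−Δx̄)² = 45.1150
r_1(Δx) = -6.1475 / 45.1150 = -0.136

-0.136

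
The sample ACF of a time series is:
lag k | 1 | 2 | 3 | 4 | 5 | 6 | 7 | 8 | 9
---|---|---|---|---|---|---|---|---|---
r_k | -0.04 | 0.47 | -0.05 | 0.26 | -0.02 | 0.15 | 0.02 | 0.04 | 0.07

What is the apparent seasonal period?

2

The largest autocorrelation is r_2 = 0.47, with weaker echoes at lags 4 (0.26) and 6 (0.15); the remaining lags stay at or below 0.07.
The dominant spike at lag 2 indicates a seasonal period of 2.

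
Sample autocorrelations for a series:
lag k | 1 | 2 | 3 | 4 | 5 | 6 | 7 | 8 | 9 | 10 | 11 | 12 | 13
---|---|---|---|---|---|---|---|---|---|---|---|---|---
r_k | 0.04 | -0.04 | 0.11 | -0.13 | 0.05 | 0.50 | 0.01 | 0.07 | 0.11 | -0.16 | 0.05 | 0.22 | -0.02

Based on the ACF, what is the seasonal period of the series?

The largest autocorrelation is r_6 = 0.50, with a weaker echo at lag 12 (0.22); the remaining lags stay at or below 0.11.
The dominant spike at lag 6 indicates a seasonal period of 6.

6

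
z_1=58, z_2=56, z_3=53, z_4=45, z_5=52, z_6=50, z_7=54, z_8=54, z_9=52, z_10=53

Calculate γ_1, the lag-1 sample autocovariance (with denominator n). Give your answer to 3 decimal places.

2.051

Mean z̄ = (58 + 56 + 53 + 45 + 52 + 50 + 54 + 54 + 52 + 53)/10 = 52.7000
Σ_{t=1}^{9}(z_t−z̄)(z_{t+1}−z̄) = 20.5100
γ_1 = 20.5100 / 10 = 2.051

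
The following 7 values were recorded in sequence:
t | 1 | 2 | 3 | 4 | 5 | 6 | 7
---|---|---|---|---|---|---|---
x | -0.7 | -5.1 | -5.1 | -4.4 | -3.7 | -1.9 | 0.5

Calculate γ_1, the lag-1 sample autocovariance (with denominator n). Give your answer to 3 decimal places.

Mean x̄ = (-0.7 − 5.1 − 5.1 − 4.4 − 3.7 − 1.9 + 0.5)/7 = -2.9143
Deviations: 2.2143, -2.1857, -2.1857, -1.4857, -0.7857, 1.0143, 3.4143
Σ_{t=1}^{6}(x_t−x̄)(x_{t+1}−x̄) = 7.0184
γ_1 = 7.0184 / 7 = 1.003

1.003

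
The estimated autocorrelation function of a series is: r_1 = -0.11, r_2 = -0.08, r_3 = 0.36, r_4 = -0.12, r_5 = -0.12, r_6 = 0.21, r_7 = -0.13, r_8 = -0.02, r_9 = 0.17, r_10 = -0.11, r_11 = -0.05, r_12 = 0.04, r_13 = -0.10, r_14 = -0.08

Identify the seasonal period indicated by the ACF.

The largest autocorrelation is r_3 = 0.36, with weaker echoes at lags 6 (0.21) and 9 (0.17); the remaining lags stay at or below 0.04.
The dominant spike at lag 3 indicates a seasonal period of 3.

3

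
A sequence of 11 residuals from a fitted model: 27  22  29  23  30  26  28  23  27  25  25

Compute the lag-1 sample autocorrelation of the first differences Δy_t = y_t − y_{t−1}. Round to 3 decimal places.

-0.861

First differences Δy: -5, 7, -6, 7, -4, 2, -5, 4, -2, 0
Mean of differences = -0.2000
Numerator Σ(Δy_t−Δȳ)(Δy_{t+1}−Δȳ) = -192.4400
Denominator Σ(Δy_t−Δȳ)² = 223.6000
r_1(Δy) = -192.4400 / 223.6000 = -0.861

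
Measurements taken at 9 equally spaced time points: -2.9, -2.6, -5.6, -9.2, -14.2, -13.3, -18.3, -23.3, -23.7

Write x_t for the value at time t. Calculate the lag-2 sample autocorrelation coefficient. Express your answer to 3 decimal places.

0.318

Mean x̄ = (-2.9 − 2.6 − 5.6 − 9.2 − 14.2 − 13.3 − 18.3 − 23.3 − 23.7)/9 = -12.5667
Numerator Σ_{t=1}^{7}(x_t−x̄)(x_{t+2}−x̄) = 168.1178
Denominator Σ(x_t−x̄)² = 527.8800
r_2 = 168.1178 / 527.8800 = 0.318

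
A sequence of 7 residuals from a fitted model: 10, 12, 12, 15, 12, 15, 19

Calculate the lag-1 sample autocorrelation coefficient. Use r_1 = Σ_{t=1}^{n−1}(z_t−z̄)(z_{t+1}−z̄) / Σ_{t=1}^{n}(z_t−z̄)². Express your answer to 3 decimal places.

Mean z̄ = (10 + 12 + 12 + 15 + 12 + 15 + 19)/7 = 13.5714
Σ(z_t−z̄)(z_{t+1}−z̄) = (5.6122) + (2.4694) + (-2.2449) + (-2.2449) + (-2.2449) + (7.7551) = 9.1020
Denominator Σ(z_t−z̄)² = 53.7143
r_1 = 9.1020 / 53.7143 = 0.169

0.169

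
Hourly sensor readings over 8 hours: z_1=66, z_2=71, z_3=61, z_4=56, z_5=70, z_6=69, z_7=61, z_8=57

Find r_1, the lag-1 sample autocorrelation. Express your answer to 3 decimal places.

Mean z̄ = (66 + 71 + 61 + 56 + 70 + 69 + 61 + 57)/8 = 63.8750
Deviations from mean: 2.1250, 7.1250, -2.8750, -7.8750, 6.1250, 5.1250, -2.8750, -6.8750
Σ(z_t−z̄)(z_{t+1}−z̄) = (15.1406) + (-20.4844) + (22.6406) + (-48.2344) + (31.3906) + (-14.7344) + (19.7656) = 5.4844
Denominator Σ(z_t−z̄)² = 244.8750
r_1 = 5.4844 / 244.8750 = 0.022

0.022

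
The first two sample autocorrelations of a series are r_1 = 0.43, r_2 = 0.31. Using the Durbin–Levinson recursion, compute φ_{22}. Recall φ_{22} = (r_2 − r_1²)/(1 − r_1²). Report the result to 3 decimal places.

φ_{22} = (r_2 − r_1²) / (1 − r_1²)
r_1² = (0.43)² = 0.1849
Numerator = 0.31 − 0.1849 = 0.1251; denominator = 1 − 0.1849 = 0.8151
φ_{22} = 0.1251 / 0.8151 = 0.153

0.153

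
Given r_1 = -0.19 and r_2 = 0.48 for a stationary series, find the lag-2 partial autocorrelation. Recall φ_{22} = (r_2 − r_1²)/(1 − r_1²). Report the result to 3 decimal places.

φ_{22} = (r_2 − r_1²) / (1 − r_1²)
r_1² = (-0.19)² = 0.0361
Numerator = 0.48 − 0.0361 = 0.4439; denominator = 1 − 0.0361 = 0.9639
φ_{22} = 0.4439 / 0.9639 = 0.461

0.461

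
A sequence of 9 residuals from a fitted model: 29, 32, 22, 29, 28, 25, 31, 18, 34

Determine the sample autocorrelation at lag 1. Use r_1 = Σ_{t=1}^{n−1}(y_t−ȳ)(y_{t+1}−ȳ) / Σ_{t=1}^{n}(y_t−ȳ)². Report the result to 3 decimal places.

-0.631

Mean ȳ = (29 + 32 + 22 + 29 + 28 + 25 + 31 + 18 + 34)/9 = 27.5556
Numerator Σ_{t=1}^{8}(y_t−ȳ)(y_{t+1}−ȳ) = -130.0864
Denominator Σ(y_t−ȳ)² = 206.2222
r_1 = -130.0864 / 206.2222 = -0.631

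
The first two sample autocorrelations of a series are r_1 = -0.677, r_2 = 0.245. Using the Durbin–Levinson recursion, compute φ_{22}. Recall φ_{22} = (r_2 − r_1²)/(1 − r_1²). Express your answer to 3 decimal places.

φ_{22} = (r_2 − r_1²) / (1 − r_1²)
r_1² = (-0.677)² = 0.458329
Numerator = 0.245 − 0.4583 = -0.2133; denominator = 1 − 0.4583 = 0.5417
φ_{22} = -0.2133 / 0.5417 = -0.394

-0.394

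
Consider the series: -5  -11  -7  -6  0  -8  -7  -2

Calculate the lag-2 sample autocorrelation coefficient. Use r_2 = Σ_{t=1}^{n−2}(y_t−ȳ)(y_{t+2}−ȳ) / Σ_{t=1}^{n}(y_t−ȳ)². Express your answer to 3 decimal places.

-0.262

Mean ȳ = (-5 − 11 − 7 − 6 + 0 − 8 − 7 − 2)/8 = -5.7500
Deviations from mean: 0.7500, -5.2500, -1.2500, -0.2500, 5.7500, -2.2500, -1.2500, 3.7500
Σ(y_t−ȳ)(y_{t+2}−ȳ) = (-0.9375) + (1.3125) + (-7.1875) + (0.5625) + (-7.1875) + (-8.4375) = -21.8750
Denominator Σ(y_t−ȳ)² = 83.5000
r_2 = -21.8750 / 83.5000 = -0.262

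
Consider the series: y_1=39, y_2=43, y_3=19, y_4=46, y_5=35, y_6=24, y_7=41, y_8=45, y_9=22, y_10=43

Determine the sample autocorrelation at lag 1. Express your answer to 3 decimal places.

-0.540

Mean ȳ = (39 + 43 + 19 + 46 + 35 + 24 + 41 + 45 + 22 + 43)/10 = 35.7000
Numerator Σ_{t=1}^{9}(y_t−ȳ)(y_{t+1}−ȳ) = -508.9900
Denominator Σ(y_t−ȳ)² = 942.1000
r_1 = -508.9900 / 942.1000 = -0.540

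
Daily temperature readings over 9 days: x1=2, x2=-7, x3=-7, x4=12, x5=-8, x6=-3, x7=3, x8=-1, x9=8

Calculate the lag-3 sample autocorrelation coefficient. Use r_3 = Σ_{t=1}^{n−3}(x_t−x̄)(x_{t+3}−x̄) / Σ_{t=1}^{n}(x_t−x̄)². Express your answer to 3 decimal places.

Mean x̄ = (2 − 7 − 7 + 12 − 8 − 3 + 3 − 1 + 8)/9 = -0.1111
Numerator Σ_{t=1}^{6}(x_t−x̄)(x_{t+3}−x̄) = 121.0741
Denominator Σ(x_t−x̄)² = 392.8889
r_3 = 121.0741 / 392.8889 = 0.308

0.308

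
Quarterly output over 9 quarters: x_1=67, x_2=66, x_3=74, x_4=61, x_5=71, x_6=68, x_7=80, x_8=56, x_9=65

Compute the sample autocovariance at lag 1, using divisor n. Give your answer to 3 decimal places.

Mean x̄ = (67 + 66 + 74 + 61 + 71 + 68 + 80 + 56 + 65)/9 = 67.5556
Σ_{t=1}^{8}(x_t−x̄)(x_{t+1}−x̄) = -181.1975
γ_1 = -181.1975 / 9 = -20.133

-20.133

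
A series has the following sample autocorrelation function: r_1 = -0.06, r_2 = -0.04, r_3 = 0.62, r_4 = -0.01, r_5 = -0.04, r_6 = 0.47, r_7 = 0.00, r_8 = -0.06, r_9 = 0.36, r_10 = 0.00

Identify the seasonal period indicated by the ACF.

3

The largest autocorrelation is r_3 = 0.62, with weaker echoes at lags 6 (0.47) and 9 (0.36); the remaining lags stay at or below 0.00.
The dominant spike at lag 3 indicates a seasonal period of 3.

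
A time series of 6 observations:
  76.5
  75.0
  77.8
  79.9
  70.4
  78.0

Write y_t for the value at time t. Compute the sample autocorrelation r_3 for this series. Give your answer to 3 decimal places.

Mean ȳ = (76.5 + 75.0 + 77.8 + 79.9 + 70.4 + 78.0)/6 = 76.2667
Deviations from mean: 0.2333, -1.2667, 1.5333, 3.6333, -5.8667, 1.7333
Numerator Σ_{t=1}^{3}(y_t−ȳ)(y_{t+3}−ȳ) = 10.9367
Denominator Σ(y_t−ȳ)² = 54.6333
r_3 = 10.9367 / 54.6333 = 0.200

0.200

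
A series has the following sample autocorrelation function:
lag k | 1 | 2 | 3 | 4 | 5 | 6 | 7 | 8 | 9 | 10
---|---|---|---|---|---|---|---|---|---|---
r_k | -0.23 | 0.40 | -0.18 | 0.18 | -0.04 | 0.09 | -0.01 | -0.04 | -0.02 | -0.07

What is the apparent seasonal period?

The largest autocorrelation is r_2 = 0.40, with a weaker echo at lag 4 (0.18); the remaining lags stay at or below 0.09.
The dominant spike at lag 2 indicates a seasonal period of 2.

2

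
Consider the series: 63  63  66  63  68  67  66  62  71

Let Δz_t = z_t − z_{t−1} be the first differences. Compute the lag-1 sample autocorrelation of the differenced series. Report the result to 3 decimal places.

-0.448

First differences Δz: 0, 3, -3, 5, -1, -1, -4, 9
Mean of differences = 1.0000
Numerator Σ(Δz_t−Δz̄)(Δz_{t+1}−Δz̄) = -60.0000
Denominator Σ(Δz_t−Δz̄)² = 134.0000
r_1(Δz) = -60.0000 / 134.0000 = -0.448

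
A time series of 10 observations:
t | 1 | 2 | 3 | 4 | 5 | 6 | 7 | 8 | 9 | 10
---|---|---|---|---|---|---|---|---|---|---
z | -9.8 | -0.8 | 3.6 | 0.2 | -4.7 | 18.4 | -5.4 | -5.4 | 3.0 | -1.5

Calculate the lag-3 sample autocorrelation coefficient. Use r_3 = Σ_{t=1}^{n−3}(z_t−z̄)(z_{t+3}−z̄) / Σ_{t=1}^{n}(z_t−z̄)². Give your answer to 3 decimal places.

0.292

Mean z̄ = (-9.8 − 0.8 + 3.6 + 0.2 − 4.7 + 18.4 − 5.4 − 5.4 + 3.0 − 1.5)/10 = -0.2400
Σ(z_t−z̄)(z_{t+3}−z̄) = (-4.2064) + (2.4976) + (71.5776) + (-2.2704) + (23.0136) + (60.3936) + (6.5016) = 157.5072
Denominator Σ(z_t−z̄)² = 539.3240
r_3 = 157.5072 / 539.3240 = 0.292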